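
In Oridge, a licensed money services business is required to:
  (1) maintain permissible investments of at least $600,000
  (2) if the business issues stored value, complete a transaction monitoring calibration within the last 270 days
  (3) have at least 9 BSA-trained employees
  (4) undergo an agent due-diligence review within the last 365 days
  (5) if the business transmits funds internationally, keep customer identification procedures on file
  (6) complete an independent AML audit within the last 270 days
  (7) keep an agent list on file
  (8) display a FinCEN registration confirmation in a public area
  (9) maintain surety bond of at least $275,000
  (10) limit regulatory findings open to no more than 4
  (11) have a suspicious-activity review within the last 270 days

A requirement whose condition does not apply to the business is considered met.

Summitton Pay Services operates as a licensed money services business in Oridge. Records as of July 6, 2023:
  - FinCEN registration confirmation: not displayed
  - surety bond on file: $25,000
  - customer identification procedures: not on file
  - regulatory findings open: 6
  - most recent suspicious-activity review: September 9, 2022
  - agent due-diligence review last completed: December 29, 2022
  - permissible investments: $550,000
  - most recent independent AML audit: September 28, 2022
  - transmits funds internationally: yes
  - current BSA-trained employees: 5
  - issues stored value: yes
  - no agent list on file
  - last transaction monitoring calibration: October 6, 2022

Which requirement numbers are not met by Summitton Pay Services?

1, 2, 3, 5, 6, 7, 8, 9, 10, 11

1. permissible investments $550,000 < $600,000 → not met
2. condition 'issues stored value' holds; transaction monitoring calibration 273 days ago vs limit 270 → not met
3. BSA-trained employees 5 < 9 → not met
4. agent due-diligence review 189 days ago vs limit 365 → met
5. condition 'transmits funds internationally' holds; customer identification procedures absent → not met
6. independent AML audit 281 days ago vs limit 270 → not met
7. agent list absent → not met
8. FinCEN registration confirmation absent → not met
9. surety bond $25,000 < $275,000 → not met
10. regulatory findings open 6 > 4 → not met
11. suspicious-activity review 300 days ago vs limit 270 → not met
Not met: 1, 2, 3, 5, 6, 7, 8, 9, 10, 11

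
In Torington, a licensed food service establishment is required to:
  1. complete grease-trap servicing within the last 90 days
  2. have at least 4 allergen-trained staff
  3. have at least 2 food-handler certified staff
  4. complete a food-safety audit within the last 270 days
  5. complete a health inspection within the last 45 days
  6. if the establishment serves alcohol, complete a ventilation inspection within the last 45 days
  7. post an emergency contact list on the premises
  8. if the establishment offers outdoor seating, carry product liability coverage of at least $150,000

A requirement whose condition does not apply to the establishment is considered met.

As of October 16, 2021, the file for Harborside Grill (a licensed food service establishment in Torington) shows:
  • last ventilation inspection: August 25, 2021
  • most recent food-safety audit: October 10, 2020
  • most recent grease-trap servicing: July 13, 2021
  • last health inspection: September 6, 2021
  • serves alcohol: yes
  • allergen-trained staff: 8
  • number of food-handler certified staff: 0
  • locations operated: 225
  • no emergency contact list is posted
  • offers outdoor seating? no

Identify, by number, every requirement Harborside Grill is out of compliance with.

1. grease-trap servicing 95 days ago vs limit 90 → not met
2. allergen-trained staff 8 ≥ 4 → met
3. food-handler certified staff 0 < 2 → not met
4. food-safety audit 371 days ago vs limit 270 → not met
5. health inspection 40 days ago vs limit 45 → met
6. condition 'serves alcohol' holds; ventilation inspection 52 days ago vs limit 45 → not met
7. emergency contact list absent → not met
8. condition 'offers outdoor seating' does not hold → requirement n/a → met
Not met: 1, 3, 4, 6, 7

1, 3, 4, 6, 7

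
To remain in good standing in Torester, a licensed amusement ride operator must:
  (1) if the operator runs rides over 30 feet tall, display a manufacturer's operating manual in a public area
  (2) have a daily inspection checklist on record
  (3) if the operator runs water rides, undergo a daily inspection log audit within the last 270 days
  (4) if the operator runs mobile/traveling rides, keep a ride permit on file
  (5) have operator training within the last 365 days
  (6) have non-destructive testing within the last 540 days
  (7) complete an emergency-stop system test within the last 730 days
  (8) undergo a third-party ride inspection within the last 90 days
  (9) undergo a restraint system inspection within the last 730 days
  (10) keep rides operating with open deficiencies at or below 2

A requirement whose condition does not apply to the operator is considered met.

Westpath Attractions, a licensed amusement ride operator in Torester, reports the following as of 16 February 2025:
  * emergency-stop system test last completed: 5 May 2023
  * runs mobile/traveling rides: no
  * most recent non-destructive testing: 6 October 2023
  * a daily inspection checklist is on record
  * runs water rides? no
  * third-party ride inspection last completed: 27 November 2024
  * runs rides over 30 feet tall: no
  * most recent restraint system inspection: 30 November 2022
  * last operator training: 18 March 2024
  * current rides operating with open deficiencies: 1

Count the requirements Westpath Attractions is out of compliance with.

1. condition 'runs rides over 30 feet tall' does not hold → requirement n/a → met
2. daily inspection checklist present → met
3. condition 'runs water rides' does not hold → requirement n/a → met
4. condition 'runs mobile/traveling rides' does not hold → requirement n/a → met
5. operator training 335 days ago vs limit 365 → met
6. non-destructive testing 499 days ago vs limit 540 → met
7. emergency-stop system test 653 days ago vs limit 730 → met
8. third-party ride inspection 81 days ago vs limit 90 → met
9. restraint system inspection 809 days ago vs limit 730 → not met
10. rides operating with open deficiencies 1 ≤ 2 → met
Not met: 1 of 10

1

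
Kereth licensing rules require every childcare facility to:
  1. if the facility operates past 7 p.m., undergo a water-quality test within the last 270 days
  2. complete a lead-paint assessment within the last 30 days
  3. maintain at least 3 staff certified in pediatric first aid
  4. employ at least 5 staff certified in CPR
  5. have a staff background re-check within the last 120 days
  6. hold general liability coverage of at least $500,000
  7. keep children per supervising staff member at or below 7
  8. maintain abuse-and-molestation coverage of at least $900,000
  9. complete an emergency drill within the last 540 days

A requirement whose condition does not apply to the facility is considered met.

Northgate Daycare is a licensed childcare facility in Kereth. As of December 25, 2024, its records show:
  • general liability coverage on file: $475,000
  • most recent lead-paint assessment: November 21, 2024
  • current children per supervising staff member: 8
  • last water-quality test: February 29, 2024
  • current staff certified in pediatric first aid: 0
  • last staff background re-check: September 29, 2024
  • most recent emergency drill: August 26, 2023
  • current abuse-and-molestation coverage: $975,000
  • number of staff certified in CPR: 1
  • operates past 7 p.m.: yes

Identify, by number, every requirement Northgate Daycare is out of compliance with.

1, 2, 3, 4, 6, 7

1. condition 'operates past 7 p.m.' holds; water-quality test 300 days ago vs limit 270 → not met
2. lead-paint assessment 34 days ago vs limit 30 → not met
3. staff certified in pediatric first aid 0 < 3 → not met
4. staff certified in CPR 1 < 5 → not met
5. staff background re-check 87 days ago vs limit 120 → met
6. general liability coverage $475,000 < $500,000 → not met
7. children per supervising staff member 8 > 7 → not met
8. abuse-and-molestation coverage $975,000 ≥ $900,000 → met
9. emergency drill 487 days ago vs limit 540 → met
Not met: 1, 2, 3, 4, 6, 7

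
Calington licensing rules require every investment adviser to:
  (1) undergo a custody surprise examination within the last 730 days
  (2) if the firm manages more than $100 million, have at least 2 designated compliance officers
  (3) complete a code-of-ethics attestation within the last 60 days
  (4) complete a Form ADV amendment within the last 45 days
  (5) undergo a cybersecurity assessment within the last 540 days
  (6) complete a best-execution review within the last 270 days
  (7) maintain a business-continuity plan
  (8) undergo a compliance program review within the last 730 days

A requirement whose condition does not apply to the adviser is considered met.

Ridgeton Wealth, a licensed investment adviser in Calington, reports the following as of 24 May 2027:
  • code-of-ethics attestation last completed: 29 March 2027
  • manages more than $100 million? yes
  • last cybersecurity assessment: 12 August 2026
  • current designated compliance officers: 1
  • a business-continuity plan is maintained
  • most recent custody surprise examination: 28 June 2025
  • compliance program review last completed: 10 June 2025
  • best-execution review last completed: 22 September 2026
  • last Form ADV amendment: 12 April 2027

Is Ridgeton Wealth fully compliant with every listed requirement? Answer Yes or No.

1. custody surprise examination 695 days ago vs limit 730 → met
2. condition 'manages more than $100 million' holds; designated compliance officers 1 < 2 → not met
3. code-of-ethics attestation 56 days ago vs limit 60 → met
4. Form ADV amendment 42 days ago vs limit 45 → met
5. cybersecurity assessment 285 days ago vs limit 540 → met
6. best-execution review 244 days ago vs limit 270 → met
7. business-continuity plan present → met
8. compliance program review 713 days ago vs limit 730 → met
Not met: 2

No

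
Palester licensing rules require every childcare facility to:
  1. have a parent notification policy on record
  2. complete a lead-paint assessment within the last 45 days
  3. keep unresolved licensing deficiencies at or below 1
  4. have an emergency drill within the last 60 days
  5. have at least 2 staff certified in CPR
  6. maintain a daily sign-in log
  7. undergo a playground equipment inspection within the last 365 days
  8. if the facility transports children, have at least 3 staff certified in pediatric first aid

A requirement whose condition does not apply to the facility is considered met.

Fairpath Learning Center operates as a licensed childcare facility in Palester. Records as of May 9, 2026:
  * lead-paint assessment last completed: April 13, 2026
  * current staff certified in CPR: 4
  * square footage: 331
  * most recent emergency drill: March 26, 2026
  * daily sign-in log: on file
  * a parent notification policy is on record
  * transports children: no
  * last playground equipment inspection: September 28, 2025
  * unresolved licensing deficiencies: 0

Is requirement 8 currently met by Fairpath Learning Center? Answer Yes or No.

Yes

8. condition 'transports children' does not hold → requirement n/a → met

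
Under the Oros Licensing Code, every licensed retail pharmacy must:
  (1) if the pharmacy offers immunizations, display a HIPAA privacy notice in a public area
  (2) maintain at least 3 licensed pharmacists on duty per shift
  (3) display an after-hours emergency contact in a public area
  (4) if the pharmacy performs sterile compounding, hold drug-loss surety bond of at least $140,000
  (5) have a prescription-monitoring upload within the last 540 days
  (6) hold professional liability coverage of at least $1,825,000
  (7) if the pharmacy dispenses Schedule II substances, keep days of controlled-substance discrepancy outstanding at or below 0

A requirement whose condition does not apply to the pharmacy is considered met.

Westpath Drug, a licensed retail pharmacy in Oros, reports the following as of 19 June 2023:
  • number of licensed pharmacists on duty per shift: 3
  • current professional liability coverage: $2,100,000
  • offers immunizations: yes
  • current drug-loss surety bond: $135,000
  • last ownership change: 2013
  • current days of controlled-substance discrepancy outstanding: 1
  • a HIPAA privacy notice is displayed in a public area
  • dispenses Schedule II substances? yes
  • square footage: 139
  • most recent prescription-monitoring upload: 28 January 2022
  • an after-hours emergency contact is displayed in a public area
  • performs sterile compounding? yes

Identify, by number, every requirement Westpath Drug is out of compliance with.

1. condition 'offers immunizations' holds; HIPAA privacy notice present → met
2. licensed pharmacists on duty per shift 3 ≥ 3 → met
3. after-hours emergency contact present → met
4. condition 'performs sterile compounding' holds; drug-loss surety bond $135,000 < $140,000 → not met
5. prescription-monitoring upload 507 days ago vs limit 540 → met
6. professional liability coverage $2,100,000 ≥ $1,825,000 → met
7. condition 'dispenses Schedule II substances' holds; days of controlled-substance discrepancy outstanding 1 > 0 → not met
Not met: 4, 7

4, 7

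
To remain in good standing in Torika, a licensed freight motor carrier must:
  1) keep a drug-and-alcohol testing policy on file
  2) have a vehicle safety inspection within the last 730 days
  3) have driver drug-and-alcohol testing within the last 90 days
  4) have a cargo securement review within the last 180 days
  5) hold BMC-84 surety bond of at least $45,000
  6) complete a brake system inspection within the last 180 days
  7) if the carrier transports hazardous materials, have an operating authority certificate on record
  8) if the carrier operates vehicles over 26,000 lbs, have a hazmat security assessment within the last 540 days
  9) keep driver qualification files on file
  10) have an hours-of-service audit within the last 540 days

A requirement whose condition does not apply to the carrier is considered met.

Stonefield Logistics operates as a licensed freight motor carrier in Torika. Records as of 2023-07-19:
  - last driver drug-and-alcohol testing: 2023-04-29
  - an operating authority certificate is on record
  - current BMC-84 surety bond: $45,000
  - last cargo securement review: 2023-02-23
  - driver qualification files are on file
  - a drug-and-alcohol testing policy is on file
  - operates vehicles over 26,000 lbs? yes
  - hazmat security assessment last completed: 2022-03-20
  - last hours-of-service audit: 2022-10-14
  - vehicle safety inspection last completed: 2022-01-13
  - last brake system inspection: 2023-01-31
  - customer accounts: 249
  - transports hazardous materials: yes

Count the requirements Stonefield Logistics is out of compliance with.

0

1. drug-and-alcohol testing policy present → met
2. vehicle safety inspection 552 days ago vs limit 730 → met
3. driver drug-and-alcohol testing 81 days ago vs limit 90 → met
4. cargo securement review 146 days ago vs limit 180 → met
5. BMC-84 surety bond $45,000 ≥ $45,000 → met
6. brake system inspection 169 days ago vs limit 180 → met
7. condition 'transports hazardous materials' holds; operating authority certificate present → met
8. condition 'operates vehicles over 26,000 lbs' holds; hazmat security assessment 486 days ago vs limit 540 → met
9. driver qualification files present → met
10. hours-of-service audit 278 days ago vs limit 540 → met
Not met: 0 of 10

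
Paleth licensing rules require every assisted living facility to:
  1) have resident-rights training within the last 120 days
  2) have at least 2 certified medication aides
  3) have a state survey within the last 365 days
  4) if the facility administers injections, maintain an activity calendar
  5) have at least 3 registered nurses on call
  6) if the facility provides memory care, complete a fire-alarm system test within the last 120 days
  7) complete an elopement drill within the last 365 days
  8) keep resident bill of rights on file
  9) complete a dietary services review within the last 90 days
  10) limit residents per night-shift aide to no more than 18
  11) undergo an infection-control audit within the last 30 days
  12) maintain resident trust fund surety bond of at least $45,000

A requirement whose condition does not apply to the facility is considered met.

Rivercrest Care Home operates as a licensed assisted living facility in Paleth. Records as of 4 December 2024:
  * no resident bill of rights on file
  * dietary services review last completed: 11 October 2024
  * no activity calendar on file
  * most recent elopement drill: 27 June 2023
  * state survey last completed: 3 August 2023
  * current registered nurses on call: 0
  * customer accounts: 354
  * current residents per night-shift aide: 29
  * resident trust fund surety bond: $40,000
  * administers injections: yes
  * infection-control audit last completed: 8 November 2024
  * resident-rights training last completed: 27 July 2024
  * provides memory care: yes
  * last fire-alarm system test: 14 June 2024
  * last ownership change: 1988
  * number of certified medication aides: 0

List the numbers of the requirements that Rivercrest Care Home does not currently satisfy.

1, 2, 3, 4, 5, 6, 7, 8, 10, 12

1. resident-rights training 130 days ago vs limit 120 → not met
2. certified medication aides 0 < 2 → not met
3. state survey 489 days ago vs limit 365 → not met
4. condition 'administers injections' holds; activity calendar absent → not met
5. registered nurses on call 0 < 3 → not met
6. condition 'provides memory care' holds; fire-alarm system test 173 days ago vs limit 120 → not met
7. elopement drill 526 days ago vs limit 365 → not met
8. resident bill of rights absent → not met
9. dietary services review 54 days ago vs limit 90 → met
10. residents per night-shift aide 29 > 18 → not met
11. infection-control audit 26 days ago vs limit 30 → met
12. resident trust fund surety bond $40,000 < $45,000 → not met
Not met: 1, 2, 3, 4, 5, 6, 7, 8, 10, 12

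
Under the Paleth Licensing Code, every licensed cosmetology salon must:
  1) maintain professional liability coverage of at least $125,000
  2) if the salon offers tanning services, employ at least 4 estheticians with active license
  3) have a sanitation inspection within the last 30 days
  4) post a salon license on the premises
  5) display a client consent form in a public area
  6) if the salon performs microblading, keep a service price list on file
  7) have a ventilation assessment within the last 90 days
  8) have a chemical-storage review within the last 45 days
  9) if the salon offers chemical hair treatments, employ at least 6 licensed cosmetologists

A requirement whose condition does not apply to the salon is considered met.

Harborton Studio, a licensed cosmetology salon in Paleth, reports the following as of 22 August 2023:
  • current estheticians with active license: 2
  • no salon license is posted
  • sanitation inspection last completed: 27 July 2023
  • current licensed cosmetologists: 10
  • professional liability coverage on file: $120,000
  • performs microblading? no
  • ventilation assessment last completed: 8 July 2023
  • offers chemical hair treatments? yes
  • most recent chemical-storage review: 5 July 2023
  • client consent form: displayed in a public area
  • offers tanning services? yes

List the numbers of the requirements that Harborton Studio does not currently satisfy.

1. professional liability coverage $120,000 < $125,000 → not met
2. condition 'offers tanning services' holds; estheticians with active license 2 < 4 → not met
3. sanitation inspection 26 days ago vs limit 30 → met
4. salon license absent → not met
5. client consent form present → met
6. condition 'performs microblading' does not hold → requirement n/a → met
7. ventilation assessment 45 days ago vs limit 90 → met
8. chemical-storage review 48 days ago vs limit 45 → not met
9. condition 'offers chemical hair treatments' holds; licensed cosmetologists 10 ≥ 6 → met
Not met: 1, 2, 4, 8

1, 2, 4, 8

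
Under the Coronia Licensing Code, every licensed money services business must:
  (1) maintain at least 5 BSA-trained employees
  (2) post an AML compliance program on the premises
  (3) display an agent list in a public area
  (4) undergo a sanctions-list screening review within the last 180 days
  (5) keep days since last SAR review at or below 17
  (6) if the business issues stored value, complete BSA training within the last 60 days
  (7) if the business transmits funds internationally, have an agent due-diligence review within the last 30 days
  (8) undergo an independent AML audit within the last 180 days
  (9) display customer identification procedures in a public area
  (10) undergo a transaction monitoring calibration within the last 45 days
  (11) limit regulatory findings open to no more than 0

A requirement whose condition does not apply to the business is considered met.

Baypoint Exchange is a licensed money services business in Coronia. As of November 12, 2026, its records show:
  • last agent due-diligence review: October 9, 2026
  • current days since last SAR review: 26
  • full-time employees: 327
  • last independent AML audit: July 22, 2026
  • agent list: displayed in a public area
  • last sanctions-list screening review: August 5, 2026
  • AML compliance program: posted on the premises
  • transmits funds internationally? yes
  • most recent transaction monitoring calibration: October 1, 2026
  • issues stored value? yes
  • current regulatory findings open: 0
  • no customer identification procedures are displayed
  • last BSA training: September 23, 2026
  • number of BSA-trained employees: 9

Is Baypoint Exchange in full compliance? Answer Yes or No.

1. BSA-trained employees 9 ≥ 5 → met
2. AML compliance program present → met
3. agent list present → met
4. sanctions-list screening review 99 days ago vs limit 180 → met
5. days since last SAR review 26 > 17 → not met
6. condition 'issues stored value' holds; BSA training 50 days ago vs limit 60 → met
7. condition 'transmits funds internationally' holds; agent due-diligence review 34 days ago vs limit 30 → not met
8. independent AML audit 113 days ago vs limit 180 → met
9. customer identification procedures absent → not met
10. transaction monitoring calibration 42 days ago vs limit 45 → met
11. regulatory findings open 0 ≤ 0 → met
Not met: 5, 7, 9

No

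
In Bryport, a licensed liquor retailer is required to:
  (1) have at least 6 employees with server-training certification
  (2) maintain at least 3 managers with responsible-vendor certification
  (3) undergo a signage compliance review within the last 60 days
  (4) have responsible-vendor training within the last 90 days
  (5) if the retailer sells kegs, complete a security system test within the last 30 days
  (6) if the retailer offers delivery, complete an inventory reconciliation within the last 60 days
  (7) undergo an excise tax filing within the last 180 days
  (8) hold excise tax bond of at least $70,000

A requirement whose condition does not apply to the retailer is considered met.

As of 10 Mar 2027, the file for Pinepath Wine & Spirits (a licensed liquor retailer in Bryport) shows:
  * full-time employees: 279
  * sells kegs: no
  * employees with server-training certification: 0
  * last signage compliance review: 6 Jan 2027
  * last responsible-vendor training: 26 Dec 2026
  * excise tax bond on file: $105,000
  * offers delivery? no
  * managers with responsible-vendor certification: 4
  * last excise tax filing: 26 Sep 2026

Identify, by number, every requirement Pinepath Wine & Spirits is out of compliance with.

1. employees with server-training certification 0 < 6 → not met
2. managers with responsible-vendor certification 4 ≥ 3 → met
3. signage compliance review 63 days ago vs limit 60 → not met
4. responsible-vendor training 74 days ago vs limit 90 → met
5. condition 'sells kegs' does not hold → requirement n/a → met
6. condition 'offers delivery' does not hold → requirement n/a → met
7. excise tax filing 165 days ago vs limit 180 → met
8. excise tax bond $105,000 ≥ $70,000 → met
Not met: 1, 3

1, 3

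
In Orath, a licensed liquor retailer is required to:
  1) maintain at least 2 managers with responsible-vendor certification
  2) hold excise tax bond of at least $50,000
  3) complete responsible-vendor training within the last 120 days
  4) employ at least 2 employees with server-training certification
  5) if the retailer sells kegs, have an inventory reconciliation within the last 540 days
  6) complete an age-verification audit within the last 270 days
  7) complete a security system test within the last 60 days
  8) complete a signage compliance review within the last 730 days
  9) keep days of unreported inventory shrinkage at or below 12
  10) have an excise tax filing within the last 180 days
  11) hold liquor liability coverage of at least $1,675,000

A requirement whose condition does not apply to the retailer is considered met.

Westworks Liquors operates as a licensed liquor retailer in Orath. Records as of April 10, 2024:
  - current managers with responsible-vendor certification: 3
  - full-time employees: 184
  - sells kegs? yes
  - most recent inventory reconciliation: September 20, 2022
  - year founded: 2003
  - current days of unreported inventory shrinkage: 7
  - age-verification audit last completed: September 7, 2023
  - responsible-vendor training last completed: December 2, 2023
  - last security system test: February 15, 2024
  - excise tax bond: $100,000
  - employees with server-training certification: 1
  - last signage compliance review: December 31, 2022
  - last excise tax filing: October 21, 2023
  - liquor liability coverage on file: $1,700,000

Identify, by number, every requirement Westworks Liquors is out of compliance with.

1. managers with responsible-vendor certification 3 ≥ 2 → met
2. excise tax bond $100,000 ≥ $50,000 → met
3. responsible-vendor training 130 days ago vs limit 120 → not met
4. employees with server-training certification 1 < 2 → not met
5. condition 'sells kegs' holds; inventory reconciliation 568 days ago vs limit 540 → not met
6. age-verification audit 216 days ago vs limit 270 → met
7. security system test 55 days ago vs limit 60 → met
8. signage compliance review 466 days ago vs limit 730 → met
9. days of unreported inventory shrinkage 7 ≤ 12 → met
10. excise tax filing 172 days ago vs limit 180 → met
11. liquor liability coverage $1,700,000 ≥ $1,675,000 → met
Not met: 3, 4, 5

3, 4, 5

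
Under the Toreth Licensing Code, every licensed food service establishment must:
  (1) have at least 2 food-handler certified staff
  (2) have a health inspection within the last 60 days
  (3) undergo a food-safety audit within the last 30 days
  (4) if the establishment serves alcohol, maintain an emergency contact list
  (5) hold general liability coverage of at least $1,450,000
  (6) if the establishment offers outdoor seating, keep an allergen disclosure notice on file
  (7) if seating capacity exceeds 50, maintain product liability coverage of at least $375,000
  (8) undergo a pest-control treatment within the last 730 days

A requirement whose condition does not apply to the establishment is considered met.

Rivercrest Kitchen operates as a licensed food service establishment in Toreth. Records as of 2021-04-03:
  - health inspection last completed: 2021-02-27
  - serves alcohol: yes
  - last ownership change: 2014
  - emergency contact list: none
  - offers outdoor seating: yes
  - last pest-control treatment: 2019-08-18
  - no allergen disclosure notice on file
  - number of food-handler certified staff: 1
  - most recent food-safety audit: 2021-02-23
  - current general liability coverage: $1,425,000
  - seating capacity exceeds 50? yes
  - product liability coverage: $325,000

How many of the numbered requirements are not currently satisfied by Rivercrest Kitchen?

6

1. food-handler certified staff 1 < 2 → not met
2. health inspection 35 days ago vs limit 60 → met
3. food-safety audit 39 days ago vs limit 30 → not met
4. condition 'serves alcohol' holds; emergency contact list absent → not met
5. general liability coverage $1,425,000 < $1,450,000 → not met
6. condition 'offers outdoor seating' holds; allergen disclosure notice absent → not met
7. condition 'seating capacity exceeds 50' holds; product liability coverage $325,000 < $375,000 → not met
8. pest-control treatment 594 days ago vs limit 730 → met
Not met: 6 of 8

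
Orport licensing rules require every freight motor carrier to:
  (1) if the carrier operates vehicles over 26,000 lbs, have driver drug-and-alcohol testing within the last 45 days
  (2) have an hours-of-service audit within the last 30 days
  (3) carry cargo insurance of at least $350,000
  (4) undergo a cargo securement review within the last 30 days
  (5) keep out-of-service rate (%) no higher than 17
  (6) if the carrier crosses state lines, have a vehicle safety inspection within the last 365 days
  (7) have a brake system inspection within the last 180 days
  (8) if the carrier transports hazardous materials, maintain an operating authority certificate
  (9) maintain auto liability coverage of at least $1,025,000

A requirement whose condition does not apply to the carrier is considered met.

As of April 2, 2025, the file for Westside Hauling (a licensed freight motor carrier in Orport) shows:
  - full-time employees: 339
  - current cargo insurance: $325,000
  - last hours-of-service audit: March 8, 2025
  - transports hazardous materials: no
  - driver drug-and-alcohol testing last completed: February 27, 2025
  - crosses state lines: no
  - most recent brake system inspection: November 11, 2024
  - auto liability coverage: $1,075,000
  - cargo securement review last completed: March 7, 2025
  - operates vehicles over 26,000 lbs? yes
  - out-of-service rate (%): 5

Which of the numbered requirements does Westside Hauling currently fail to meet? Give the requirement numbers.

1. condition 'operates vehicles over 26,000 lbs' holds; driver drug-and-alcohol testing 34 days ago vs limit 45 → met
2. hours-of-service audit 25 days ago vs limit 30 → met
3. cargo insurance $325,000 < $350,000 → not met
4. cargo securement review 26 days ago vs limit 30 → met
5. out-of-service rate (%) 5 ≤ 17 → met
6. condition 'crosses state lines' does not hold → requirement n/a → met
7. brake system inspection 142 days ago vs limit 180 → met
8. condition 'transports hazardous materials' does not hold → requirement n/a → met
9. auto liability coverage $1,075,000 ≥ $1,025,000 → met
Not met: 3

3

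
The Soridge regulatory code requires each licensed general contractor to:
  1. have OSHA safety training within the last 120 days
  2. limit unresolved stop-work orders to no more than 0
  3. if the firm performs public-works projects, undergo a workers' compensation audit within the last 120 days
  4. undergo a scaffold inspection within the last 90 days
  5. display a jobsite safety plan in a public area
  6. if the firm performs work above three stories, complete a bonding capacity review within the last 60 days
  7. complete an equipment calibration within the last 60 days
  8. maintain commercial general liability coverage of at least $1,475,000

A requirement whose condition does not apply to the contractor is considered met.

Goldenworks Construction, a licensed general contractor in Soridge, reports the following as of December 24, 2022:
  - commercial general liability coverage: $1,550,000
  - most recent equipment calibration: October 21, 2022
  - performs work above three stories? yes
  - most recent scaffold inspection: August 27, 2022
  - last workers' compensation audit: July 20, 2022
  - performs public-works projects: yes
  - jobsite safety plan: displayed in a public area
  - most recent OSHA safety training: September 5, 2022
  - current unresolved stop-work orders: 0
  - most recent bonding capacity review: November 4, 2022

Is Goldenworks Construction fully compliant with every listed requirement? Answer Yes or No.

1. OSHA safety training 110 days ago vs limit 120 → met
2. unresolved stop-work orders 0 ≤ 0 → met
3. condition 'performs public-works projects' holds; workers' compensation audit 157 days ago vs limit 120 → not met
4. scaffold inspection 119 days ago vs limit 90 → not met
5. jobsite safety plan present → met
6. condition 'performs work above three stories' holds; bonding capacity review 50 days ago vs limit 60 → met
7. equipment calibration 64 days ago vs limit 60 → not met
8. commercial general liability coverage $1,550,000 ≥ $1,475,000 → met
Not met: 3, 4, 7

No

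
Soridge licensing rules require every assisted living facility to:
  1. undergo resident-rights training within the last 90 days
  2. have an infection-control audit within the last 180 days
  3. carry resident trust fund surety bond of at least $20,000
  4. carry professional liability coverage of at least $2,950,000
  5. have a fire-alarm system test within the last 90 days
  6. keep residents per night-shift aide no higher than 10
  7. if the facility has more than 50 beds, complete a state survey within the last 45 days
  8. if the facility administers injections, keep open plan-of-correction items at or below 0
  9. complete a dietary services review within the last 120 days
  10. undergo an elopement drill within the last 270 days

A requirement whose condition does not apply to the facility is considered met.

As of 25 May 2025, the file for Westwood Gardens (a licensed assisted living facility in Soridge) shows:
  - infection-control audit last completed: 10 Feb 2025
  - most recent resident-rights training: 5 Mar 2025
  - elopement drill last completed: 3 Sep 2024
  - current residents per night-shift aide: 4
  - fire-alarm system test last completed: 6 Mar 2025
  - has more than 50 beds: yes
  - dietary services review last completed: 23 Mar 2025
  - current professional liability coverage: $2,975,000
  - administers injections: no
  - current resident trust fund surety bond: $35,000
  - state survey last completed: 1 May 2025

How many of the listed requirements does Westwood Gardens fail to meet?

1. resident-rights training 81 days ago vs limit 90 → met
2. infection-control audit 104 days ago vs limit 180 → met
3. resident trust fund surety bond $35,000 ≥ $20,000 → met
4. professional liability coverage $2,975,000 ≥ $2,950,000 → met
5. fire-alarm system test 80 days ago vs limit 90 → met
6. residents per night-shift aide 4 ≤ 10 → met
7. condition 'has more than 50 beds' holds; state survey 24 days ago vs limit 45 → met
8. condition 'administers injections' does not hold → requirement n/a → met
9. dietary services review 63 days ago vs limit 120 → met
10. elopement drill 264 days ago vs limit 270 → met
Not met: 0 of 10

0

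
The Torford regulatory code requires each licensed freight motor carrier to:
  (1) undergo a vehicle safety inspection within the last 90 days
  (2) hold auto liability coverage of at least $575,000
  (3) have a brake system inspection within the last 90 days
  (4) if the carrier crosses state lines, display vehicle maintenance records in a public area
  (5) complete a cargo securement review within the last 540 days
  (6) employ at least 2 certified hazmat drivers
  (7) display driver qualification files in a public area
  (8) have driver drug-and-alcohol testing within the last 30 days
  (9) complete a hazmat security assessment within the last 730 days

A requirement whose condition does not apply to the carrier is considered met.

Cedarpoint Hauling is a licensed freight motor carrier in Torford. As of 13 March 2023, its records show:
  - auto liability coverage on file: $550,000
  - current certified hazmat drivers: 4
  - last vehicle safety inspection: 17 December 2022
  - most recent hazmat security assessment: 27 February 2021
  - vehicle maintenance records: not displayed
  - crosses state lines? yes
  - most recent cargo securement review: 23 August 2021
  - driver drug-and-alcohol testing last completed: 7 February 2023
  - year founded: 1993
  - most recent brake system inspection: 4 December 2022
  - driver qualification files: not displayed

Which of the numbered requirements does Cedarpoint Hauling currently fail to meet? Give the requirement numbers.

2, 3, 4, 5, 7, 8, 9

1. vehicle safety inspection 86 days ago vs limit 90 → met
2. auto liability coverage $550,000 < $575,000 → not met
3. brake system inspection 99 days ago vs limit 90 → not met
4. condition 'crosses state lines' holds; vehicle maintenance records absent → not met
5. cargo securement review 567 days ago vs limit 540 → not met
6. certified hazmat drivers 4 ≥ 2 → met
7. driver qualification files absent → not met
8. driver drug-and-alcohol testing 34 days ago vs limit 30 → not met
9. hazmat security assessment 744 days ago vs limit 730 → not met
Not met: 2, 3, 4, 5, 7, 8, 9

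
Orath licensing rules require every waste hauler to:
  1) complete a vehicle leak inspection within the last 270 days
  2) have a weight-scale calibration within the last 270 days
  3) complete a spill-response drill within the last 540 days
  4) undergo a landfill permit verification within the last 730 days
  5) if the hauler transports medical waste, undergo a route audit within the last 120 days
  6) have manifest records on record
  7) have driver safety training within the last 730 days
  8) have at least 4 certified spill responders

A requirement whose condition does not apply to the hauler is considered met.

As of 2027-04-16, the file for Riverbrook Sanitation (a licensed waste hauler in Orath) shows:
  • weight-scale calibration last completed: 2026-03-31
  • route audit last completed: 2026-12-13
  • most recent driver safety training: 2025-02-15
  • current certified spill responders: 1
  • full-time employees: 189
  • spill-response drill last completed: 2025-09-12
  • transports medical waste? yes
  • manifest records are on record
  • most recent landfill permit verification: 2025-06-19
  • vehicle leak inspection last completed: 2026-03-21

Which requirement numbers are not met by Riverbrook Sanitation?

1. vehicle leak inspection 391 days ago vs limit 270 → not met
2. weight-scale calibration 381 days ago vs limit 270 → not met
3. spill-response drill 581 days ago vs limit 540 → not met
4. landfill permit verification 666 days ago vs limit 730 → met
5. condition 'transports medical waste' holds; route audit 124 days ago vs limit 120 → not met
6. manifest records present → met
7. driver safety training 790 days ago vs limit 730 → not met
8. certified spill responders 1 < 4 → not met
Not met: 1, 2, 3, 5, 7, 8

1, 2, 3, 5, 7, 8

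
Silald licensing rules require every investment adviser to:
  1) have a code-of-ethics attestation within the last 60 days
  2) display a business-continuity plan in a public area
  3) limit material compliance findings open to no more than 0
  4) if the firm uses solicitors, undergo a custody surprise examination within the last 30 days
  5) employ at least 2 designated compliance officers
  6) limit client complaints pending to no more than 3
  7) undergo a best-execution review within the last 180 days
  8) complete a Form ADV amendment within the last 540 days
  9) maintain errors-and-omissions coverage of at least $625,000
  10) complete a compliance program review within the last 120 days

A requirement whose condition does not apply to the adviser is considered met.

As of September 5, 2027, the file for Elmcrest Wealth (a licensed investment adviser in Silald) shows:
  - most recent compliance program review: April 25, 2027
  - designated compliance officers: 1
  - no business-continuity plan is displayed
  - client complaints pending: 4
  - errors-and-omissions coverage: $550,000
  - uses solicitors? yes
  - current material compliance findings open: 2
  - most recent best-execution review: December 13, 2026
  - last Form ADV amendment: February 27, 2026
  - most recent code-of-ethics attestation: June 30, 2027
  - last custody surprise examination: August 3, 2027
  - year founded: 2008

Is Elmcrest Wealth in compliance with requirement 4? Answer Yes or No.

No

4. condition 'uses solicitors' holds; custody surprise examination 33 days ago vs limit 30 → not met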